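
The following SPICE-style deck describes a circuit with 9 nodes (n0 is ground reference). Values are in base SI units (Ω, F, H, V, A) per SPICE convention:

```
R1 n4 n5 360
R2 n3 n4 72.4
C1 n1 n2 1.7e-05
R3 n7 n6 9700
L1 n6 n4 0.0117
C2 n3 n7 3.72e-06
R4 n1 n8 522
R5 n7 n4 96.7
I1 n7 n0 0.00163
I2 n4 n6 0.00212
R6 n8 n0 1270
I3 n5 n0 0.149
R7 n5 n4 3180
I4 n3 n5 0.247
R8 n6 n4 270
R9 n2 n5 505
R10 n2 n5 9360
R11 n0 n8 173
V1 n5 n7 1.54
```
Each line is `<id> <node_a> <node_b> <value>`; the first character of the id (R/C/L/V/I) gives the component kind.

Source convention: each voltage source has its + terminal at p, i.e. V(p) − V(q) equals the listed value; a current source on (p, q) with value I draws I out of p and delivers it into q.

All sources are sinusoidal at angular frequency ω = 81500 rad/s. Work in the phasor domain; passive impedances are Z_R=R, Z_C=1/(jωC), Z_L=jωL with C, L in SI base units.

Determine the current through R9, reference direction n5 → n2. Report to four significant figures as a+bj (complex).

-0.1429+0.000j A

Apply KCL at each of the 8 non-ground nodes and solve the resulting linear system.
Node n1: branches {C1, R4} → V_1 = -101.6+0.000j
Node n2: branches {C1, R9, R10} → V_2 = -101.6+0.1087j
Node n3: branches {R2, C2, I4} → V_3 = -175.3+0.9152j
Node n4: branches {R1, R2, L1, R5, I2, R7, R8} → V_4 = -175.1+0.5155j
Node n5: branches {R1, I3, R7, I4, R9, R10, V1} → V_5 = -173.7+0.1087j
Node n6: branches {R3, L1, I2, R8} → V_6 = -174.6+0.6467j
Node n7: branches {R3, C2, R5, I1, V1} → V_7 = -175.3+0.1087j
Node n8: branches {R4, R6, R11} → V_8 = -22.93+0.000j
Source currents: i(V1)=0.2444+0.001258j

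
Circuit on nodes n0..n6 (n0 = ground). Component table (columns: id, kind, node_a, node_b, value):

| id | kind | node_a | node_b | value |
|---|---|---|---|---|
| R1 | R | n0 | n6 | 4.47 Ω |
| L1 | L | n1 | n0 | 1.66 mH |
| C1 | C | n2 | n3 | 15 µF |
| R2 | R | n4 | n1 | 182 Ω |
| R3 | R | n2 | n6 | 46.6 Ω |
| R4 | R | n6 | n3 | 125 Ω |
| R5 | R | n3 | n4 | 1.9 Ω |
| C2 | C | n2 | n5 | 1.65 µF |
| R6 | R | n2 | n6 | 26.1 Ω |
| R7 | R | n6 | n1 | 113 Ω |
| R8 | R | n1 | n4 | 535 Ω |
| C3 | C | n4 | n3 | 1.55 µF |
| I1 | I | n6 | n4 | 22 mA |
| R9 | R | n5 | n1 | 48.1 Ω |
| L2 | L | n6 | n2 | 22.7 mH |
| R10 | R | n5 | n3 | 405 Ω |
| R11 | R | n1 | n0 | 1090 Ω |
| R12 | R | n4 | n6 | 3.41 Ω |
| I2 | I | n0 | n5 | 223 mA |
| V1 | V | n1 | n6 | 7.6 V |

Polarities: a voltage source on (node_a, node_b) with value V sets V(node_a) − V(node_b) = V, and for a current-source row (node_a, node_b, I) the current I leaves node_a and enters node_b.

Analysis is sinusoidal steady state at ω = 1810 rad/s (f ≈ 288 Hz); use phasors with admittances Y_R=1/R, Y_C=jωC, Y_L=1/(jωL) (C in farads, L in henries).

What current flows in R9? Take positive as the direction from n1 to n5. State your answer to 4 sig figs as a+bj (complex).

Apply KCL at each of the 6 non-ground nodes and solve the resulting linear system.
Node n1: branches {L1, R2, R7, R8, R9, R11, V1} → V_1 = 2.679+3.970j
Node n2: branches {C1, R3, C2, R6, L2} → V_2 = -4.712+4.893j
Node n3: branches {C1, R4, R5, C3, R10} → V_3 = -4.608+3.931j
Node n4: branches {R2, R5, R8, C3, I1, R12} → V_4 = -4.627+3.945j
Node n5: branches {C2, R9, R10, I2} → V_5 = 11.11+1.934j
Node n6: branches {R1, R3, R4, R6, R7, I1, L2, R12, V1} → V_6 = -4.921+3.970j
Source currents: i(V1)=-1.270+0.8456j

-0.1753+0.04233j A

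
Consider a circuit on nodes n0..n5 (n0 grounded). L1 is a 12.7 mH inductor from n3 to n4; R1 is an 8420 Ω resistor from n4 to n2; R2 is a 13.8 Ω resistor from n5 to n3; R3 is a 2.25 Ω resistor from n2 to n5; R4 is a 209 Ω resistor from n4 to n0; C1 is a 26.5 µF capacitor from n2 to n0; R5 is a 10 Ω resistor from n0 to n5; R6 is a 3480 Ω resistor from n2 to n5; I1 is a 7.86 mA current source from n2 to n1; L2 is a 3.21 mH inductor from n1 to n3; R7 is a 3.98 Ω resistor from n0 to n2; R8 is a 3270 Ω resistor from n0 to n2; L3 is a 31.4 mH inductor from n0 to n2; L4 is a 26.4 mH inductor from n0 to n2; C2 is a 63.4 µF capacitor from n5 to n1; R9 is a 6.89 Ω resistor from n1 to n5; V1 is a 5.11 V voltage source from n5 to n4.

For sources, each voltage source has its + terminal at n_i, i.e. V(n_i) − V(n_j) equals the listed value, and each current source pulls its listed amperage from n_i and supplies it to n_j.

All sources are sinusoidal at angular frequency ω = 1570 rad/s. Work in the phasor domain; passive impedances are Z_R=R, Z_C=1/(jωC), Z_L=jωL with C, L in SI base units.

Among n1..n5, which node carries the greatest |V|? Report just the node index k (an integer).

4

Apply KCL at each of the 5 non-ground nodes and solve the resulting linear system.
Node n1: branches {I1, L2, C2, R9} → V_1 = 0.6557+0.8664j
Node n2: branches {R1, R3, C1, R6, I1, R7, R8, L3, L4} → V_2 = 0.05403+0.0004508j
Node n3: branches {L1, R2, L2} → V_3 = -0.2547+0.7961j
Node n4: branches {L1, R1, R4, V1} → V_4 = -5.006+0.0003648j
Node n5: branches {R2, R3, R5, R6, C2, R9, V1} → V_5 = 0.1036+0.0003648j
Source currents: i(V1)=-0.06447+0.2383j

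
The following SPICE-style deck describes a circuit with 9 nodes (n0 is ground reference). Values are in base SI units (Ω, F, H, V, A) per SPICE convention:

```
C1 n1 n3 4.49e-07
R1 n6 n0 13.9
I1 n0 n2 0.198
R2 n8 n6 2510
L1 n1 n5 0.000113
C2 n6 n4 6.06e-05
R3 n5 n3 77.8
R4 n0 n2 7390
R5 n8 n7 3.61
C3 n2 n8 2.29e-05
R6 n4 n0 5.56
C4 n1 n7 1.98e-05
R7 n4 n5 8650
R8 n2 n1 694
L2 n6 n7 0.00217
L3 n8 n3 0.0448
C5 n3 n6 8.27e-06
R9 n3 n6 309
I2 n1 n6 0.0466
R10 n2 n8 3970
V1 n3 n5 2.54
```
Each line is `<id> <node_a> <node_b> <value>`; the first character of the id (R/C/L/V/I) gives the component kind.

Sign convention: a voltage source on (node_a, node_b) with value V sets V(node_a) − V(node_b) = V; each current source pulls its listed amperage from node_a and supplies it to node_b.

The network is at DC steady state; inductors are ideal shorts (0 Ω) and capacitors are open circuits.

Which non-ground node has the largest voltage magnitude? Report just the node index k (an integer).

MNA unknowns: 8 node voltages V₁..V_8 plus 4 source currents (L1, L2, L3, V1)
C1: Y=0.000 on G[1,3]
R1: Y=0.07194 on G[6,0]
I1: z[0]−=0.198, z[2]+=0.198
R2: Y=0.0003984 on G[8,6]
L1: row V1−V5=0, i_L1 at 1,5
C2: Y=0.000 on G[6,4]
R3: Y=0.01285 on G[5,3]
R4: Y=0.0001353 on G[0,2]
R5: Y=0.2770 on G[8,7]
C3: Y=0.000 on G[2,8]
R6: Y=0.1799 on G[4,0]
C4: Y=0.000 on G[1,7]
R7: Y=0.0001156 on G[4,5]
R8: Y=0.001441 on G[2,1]
L2: row V6−V7=0, i_L2 at 6,7
L3: row V8−V3=0, i_L3 at 8,3
C5: Y=0.000 on G[3,6]
R9: Y=0.003236 on G[3,6]
I2: z[1]−=0.0466, z[6]+=0.0466
R10: Y=0.0002519 on G[2,8]
V1: row V3−V5=2.54, i_V1 at 3,5
solve → V1=0.4928, V2=109.1, V3=3.033, V4=0.0003166, V5=0.4928, V6=2.546, V7=2.546, V8=3.033
aux → i_L1=0.1099, i_L2=-0.1348, i_L3=-0.1083, i_V1=-0.1425

2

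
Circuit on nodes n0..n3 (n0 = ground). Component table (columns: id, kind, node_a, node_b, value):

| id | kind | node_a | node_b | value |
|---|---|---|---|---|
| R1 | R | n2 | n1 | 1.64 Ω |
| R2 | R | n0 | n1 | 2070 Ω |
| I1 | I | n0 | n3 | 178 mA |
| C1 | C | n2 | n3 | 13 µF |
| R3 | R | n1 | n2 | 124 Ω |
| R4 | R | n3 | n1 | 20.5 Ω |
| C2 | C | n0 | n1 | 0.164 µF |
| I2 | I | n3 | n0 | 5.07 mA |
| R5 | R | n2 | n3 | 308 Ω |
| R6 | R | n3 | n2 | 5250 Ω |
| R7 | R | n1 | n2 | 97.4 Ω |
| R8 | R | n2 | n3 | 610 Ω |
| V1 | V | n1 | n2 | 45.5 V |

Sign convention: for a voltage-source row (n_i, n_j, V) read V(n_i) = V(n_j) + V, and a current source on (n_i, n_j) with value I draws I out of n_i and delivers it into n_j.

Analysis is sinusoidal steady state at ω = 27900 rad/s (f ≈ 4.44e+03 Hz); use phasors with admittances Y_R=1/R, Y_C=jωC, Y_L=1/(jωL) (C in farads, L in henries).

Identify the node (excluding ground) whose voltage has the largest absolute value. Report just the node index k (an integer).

Element admittances at ω=27900 rad/s:
  Y(R1) = 0.6098+0.000j S between n2,n1
  Y(R2) = 0.0004831+0.000j S between n0,n1
  I1: injects 0.178 A into n3 (from n0)
  Y(C1) = 0.000+0.3627j S between n2,n3
  Y(R3) = 0.008065+0.000j S between n1,n2
  Y(R4) = 0.04878+0.000j S between n3,n1
  Y(C2) = 0.000+0.004576j S between n0,n1
  I2: injects 0.00507 A into n0 (from n3)
  Y(R5) = 0.003247+0.000j S between n2,n3
  Y(R6) = 0.0001905+0.000j S between n3,n2
  Y(R7) = 0.01027+0.000j S between n1,n2
  Y(R8) = 0.001639+0.000j S between n2,n3
  V1: constraint V(n1)−V(n2) = 45.5
Assemble and solve the 4×4 MNA system:
  V(n1)=3.946-37.38j  V(n2)=-41.55-37.38j  V(n3)=-40.60-43.83j
  i(V1)=-30.92-0.3148j

3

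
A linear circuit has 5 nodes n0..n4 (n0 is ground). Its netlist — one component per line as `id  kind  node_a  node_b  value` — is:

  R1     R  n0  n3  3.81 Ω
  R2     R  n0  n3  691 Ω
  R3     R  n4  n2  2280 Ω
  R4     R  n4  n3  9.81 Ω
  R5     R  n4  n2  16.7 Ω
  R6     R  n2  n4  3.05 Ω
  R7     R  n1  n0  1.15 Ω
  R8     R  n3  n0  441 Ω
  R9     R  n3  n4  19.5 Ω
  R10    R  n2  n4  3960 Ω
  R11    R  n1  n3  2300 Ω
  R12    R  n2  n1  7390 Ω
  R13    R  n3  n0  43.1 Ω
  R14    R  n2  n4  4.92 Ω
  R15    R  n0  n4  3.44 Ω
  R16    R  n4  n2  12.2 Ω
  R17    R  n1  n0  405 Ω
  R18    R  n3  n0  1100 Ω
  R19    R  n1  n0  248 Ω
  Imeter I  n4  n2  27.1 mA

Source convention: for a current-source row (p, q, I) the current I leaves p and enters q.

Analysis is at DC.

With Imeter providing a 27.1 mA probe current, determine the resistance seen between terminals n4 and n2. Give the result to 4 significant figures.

R_eq = 1.484 Ω

Apply KCL at each of the 4 non-ground nodes and solve the resulting linear system.
Node n1: branches {R7, R11, R12, R17, R19} → V_1 = 6.204e-06
Node n2: branches {R3, R5, R6, R10, R12, R14, R16, Imeter} → V_2 = 0.04021
Node n3: branches {R1, R2, R4, R8, R9, R11, R13, R18} → V_3 = -4.794e-06
Node n4: branches {R3, R4, R5, R6, R9, R10, R14, R15, R16, Imeter} → V_4 = -1.391e-05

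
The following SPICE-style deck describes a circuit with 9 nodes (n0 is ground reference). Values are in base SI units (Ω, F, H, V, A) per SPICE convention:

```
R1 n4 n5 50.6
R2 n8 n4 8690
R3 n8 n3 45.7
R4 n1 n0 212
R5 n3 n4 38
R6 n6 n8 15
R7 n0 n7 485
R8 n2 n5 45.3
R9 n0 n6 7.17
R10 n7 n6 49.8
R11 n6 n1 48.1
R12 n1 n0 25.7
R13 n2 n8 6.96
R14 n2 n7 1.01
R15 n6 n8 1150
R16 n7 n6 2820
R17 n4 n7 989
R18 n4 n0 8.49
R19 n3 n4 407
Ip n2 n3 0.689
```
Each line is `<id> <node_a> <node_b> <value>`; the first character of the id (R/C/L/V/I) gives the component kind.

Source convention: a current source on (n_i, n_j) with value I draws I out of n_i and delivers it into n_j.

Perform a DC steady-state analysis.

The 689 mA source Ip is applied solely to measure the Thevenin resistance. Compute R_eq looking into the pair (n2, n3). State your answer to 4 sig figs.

R_eq = 28.79 Ω

Element admittances at DC:
  Y(R1) = 0.01976 S between n4,n5
  Y(R2) = 0.0001151 S between n8,n4
  Y(R3) = 0.02188 S between n8,n3
  Y(R4) = 0.004717 S between n1,n0
  Y(R5) = 0.02632 S between n3,n4
  Y(R6) = 0.06667 S between n6,n8
  Y(R7) = 0.002062 S between n0,n7
  Y(R8) = 0.02208 S between n2,n5
  Y(R9) = 0.1395 S between n0,n6
  Y(R10) = 0.02008 S between n7,n6
  Y(R11) = 0.02079 S between n6,n1
  Y(R12) = 0.03891 S between n1,n0
  Y(R13) = 0.1437 S between n2,n8
  Y(R14) = 0.9901 S between n2,n7
  Y(R15) = 0.0008696 S between n6,n8
  Y(R16) = 0.0003546 S between n7,n6
  Y(R17) = 0.001011 S between n4,n7
  Y(R18) = 0.1178 S between n4,n0
  Y(R19) = 0.002457 S between n3,n4
  Ip: injects 0.689 A into n3 (from n2)
Assemble and solve the 8×8 MNA system:
  V(n1)=-0.4577  V(n2)=-6.479  V(n3)=13.36  V(n4)=1.960  V(n5)=-2.493  V(n6)=-1.418  V(n7)=-6.356  V(n8)=-3.149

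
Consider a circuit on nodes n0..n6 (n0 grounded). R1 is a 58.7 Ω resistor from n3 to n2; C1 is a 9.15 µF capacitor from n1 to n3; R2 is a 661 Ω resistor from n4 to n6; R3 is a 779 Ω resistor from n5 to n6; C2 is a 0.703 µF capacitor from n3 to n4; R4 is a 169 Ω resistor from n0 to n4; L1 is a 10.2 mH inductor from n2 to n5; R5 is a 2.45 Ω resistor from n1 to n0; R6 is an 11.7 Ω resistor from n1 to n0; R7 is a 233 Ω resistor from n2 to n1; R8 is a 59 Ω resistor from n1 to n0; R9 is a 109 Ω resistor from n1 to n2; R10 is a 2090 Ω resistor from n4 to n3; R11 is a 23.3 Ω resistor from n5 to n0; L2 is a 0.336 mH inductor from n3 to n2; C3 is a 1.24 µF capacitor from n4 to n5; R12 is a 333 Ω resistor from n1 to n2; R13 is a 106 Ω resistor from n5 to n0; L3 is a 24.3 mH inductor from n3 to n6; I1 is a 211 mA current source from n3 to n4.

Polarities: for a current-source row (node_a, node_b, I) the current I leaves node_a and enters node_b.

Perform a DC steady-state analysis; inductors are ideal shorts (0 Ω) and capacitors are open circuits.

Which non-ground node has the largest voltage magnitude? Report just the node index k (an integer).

Apply KCL at each of the 6 non-ground nodes and solve the resulting linear system.
Node n1: branches {C1, R5, R6, R7, R8, R9, R12} → V_1 = -0.07068
Node n2: branches {R1, L1, R7, R9, L2, R12} → V_2 = -2.262
Node n3: branches {R1, C1, C2, R10, L2, L3, I1} → V_3 = -2.262
Node n4: branches {R2, C2, R4, R10, C3, I1} → V_4 = 26.11
Node n5: branches {R3, L1, R11, C3, R13} → V_5 = -2.262
Node n6: branches {R2, R3, L3} → V_6 = -2.262
Source currents: i(L1)=-0.1184, i(L2)=-0.1545, i(L3)=-0.04292

4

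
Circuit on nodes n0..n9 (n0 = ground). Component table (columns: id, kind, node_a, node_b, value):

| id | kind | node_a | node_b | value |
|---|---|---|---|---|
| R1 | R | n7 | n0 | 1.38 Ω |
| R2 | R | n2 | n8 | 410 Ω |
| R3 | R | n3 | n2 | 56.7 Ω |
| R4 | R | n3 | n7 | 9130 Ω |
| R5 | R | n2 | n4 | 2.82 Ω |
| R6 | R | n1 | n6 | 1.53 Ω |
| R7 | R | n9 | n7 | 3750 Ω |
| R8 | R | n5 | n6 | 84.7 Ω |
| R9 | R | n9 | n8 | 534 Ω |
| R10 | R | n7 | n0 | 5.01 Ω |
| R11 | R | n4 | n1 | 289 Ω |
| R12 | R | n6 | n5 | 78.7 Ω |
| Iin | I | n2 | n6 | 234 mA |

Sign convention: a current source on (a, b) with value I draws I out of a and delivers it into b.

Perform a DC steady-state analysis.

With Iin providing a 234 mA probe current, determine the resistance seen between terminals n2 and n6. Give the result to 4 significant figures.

Element admittances at DC:
  Y(R1) = 0.7246 S between n7,n0
  Y(R2) = 0.002439 S between n2,n8
  Y(R3) = 0.01764 S between n3,n2
  Y(R4) = 0.0001095 S between n3,n7
  Y(R5) = 0.3546 S between n2,n4
  Y(R6) = 0.6536 S between n1,n6
  Y(R7) = 0.0002667 S between n9,n7
  Y(R8) = 0.01181 S between n5,n6
  Y(R9) = 0.001873 S between n9,n8
  Y(R10) = 0.1996 S between n7,n0
  Y(R11) = 0.003460 S between n4,n1
  Y(R12) = 0.01271 S between n6,n5
  Iin: injects 0.234 A into n6 (from n2)
Assemble and solve the 9×9 MNA system:
  V(n1)=68.29  V(n2)=0.000  V(n3)=0.000  V(n4)=0.6599  V(n5)=68.64  V(n6)=68.64  V(n7)=0.000  V(n8)=0.000  V(n9)=0.000

R_eq = 293.3 Ω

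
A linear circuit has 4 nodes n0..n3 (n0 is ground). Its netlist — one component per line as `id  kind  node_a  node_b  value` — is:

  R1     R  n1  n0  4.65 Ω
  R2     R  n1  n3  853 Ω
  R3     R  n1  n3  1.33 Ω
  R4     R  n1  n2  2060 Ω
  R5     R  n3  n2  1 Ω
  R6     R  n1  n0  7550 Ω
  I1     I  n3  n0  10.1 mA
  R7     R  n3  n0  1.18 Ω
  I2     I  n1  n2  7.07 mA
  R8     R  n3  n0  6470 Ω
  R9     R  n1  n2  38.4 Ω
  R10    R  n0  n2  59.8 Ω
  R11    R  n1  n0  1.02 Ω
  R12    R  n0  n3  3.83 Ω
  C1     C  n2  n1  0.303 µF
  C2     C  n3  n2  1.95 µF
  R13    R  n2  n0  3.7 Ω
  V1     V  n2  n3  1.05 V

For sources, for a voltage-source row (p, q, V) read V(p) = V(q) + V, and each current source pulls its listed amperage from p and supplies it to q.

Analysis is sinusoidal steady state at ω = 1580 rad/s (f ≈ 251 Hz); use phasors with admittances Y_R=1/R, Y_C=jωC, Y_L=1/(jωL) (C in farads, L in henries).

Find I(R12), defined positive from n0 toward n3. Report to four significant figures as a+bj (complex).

0.04530+3.786e-05j A

Element admittances at ω=1580 rad/s:
  Y(R1) = 0.2151+0.000j S between n1,n0
  Y(R2) = 0.001172+0.000j S between n1,n3
  Y(R3) = 0.7519+0.000j S between n1,n3
  Y(R4) = 0.0004854+0.000j S between n1,n2
  Y(R5) = 1.000+0.000j S between n3,n2
  Y(R6) = 0.0001325+0.000j S between n1,n0
  I1: injects 0.0101 A into n0 (from n3)
  Y(R7) = 0.8475+0.000j S between n3,n0
  I2: injects 0.00707 A into n2 (from n1)
  Y(R8) = 0.0001546+0.000j S between n3,n0
  Y(R9) = 0.02604+0.000j S between n1,n2
  Y(R10) = 0.01672+0.000j S between n0,n2
  Y(R11) = 0.9804+0.000j S between n1,n0
  Y(R12) = 0.2611+0.000j S between n0,n3
  Y(C1) = 0.000+0.0004787j S between n2,n1
  Y(C2) = 0.000+0.003081j S between n3,n2
  Y(R13) = 0.2703+0.000j S between n2,n0
  V1: constraint V(n2)−V(n3) = 1.05
Assemble and solve the 4×4 MNA system:
  V(n1)=-0.05796+0.0001693j  V(n2)=0.8765-0.0001450j  V(n3)=-0.1735-0.0001450j
  i(V1)=-1.319-0.003632j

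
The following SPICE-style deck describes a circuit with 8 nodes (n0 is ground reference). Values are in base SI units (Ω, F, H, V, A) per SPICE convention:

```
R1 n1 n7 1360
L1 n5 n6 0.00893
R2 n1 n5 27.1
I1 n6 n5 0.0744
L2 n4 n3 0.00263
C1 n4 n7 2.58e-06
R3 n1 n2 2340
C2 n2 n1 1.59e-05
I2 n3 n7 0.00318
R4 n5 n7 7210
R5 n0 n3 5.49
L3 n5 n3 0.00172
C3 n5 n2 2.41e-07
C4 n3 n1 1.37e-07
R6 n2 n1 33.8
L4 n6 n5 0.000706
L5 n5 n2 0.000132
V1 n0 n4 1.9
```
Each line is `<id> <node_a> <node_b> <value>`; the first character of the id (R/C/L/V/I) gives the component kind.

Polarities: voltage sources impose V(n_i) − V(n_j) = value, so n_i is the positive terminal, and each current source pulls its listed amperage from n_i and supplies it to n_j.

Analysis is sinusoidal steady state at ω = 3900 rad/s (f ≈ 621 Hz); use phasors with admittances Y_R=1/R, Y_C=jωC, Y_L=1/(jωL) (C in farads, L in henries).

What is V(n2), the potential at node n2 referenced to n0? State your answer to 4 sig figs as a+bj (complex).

-0.4318+0.7679j V

Apply KCL at each of the 7 non-ground nodes and solve the resulting linear system.
Node n1: branches {R1, R2, R3, C2, C4, R6} → V_1 = -0.4465+0.7684j
Node n2: branches {R3, C2, C3, R6, L5} → V_2 = -0.4318+0.7679j
Node n3: branches {L2, I2, R5, L3, C4} → V_3 = -0.4393+0.7761j
Node n4: branches {L2, C1, V1} → V_4 = -1.900+0.000j
Node n5: branches {L1, R2, I1, R4, L3, C3, L4, L5} → V_5 = -0.4323+0.7681j
Node n6: branches {L1, I1, L4} → V_6 = -0.4323+0.5783j
Node n7: branches {R1, C1, I2, R4} → V_7 = -1.796-0.4334j
Source currents: i(V1)=-0.08002+0.1414j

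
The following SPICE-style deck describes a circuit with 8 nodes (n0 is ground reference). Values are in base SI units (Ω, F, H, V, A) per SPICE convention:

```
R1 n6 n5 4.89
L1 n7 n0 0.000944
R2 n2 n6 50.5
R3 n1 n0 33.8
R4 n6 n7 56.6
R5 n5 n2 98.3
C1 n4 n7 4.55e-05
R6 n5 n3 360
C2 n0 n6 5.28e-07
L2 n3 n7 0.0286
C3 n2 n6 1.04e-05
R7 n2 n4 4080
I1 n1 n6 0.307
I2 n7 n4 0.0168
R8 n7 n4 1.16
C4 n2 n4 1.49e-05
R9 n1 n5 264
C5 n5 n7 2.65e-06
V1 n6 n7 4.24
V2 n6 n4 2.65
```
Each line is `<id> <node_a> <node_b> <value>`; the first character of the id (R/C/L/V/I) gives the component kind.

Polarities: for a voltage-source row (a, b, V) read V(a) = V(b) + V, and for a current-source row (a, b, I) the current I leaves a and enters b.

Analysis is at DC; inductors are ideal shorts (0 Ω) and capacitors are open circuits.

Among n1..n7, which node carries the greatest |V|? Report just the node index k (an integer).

Apply KCL at each of the 7 non-ground nodes and solve the resulting linear system.
Node n1: branches {R3, I1, R9} → V_1 = -8.750
Node n2: branches {R2, R5, C3, R7, C4} → V_2 = 4.124
Node n3: branches {R6, L2} → V_3 = 0.000
Node n4: branches {C1, R7, I2, R8, C4, V2} → V_4 = 1.590
Node n5: branches {R1, R5, R6, R9, C5} → V_5 = 3.959
Node n6: branches {R1, R2, R4, C2, C3, I1, V1, V2} → V_6 = 4.240
Node n7: branches {L1, R4, C1, L2, I2, R8, C5, V1} → V_7 = 0.000
Source currents: i(L1)=0.2589, i(L2)=0.01100, i(V1)=-1.181, i(V2)=1.353

1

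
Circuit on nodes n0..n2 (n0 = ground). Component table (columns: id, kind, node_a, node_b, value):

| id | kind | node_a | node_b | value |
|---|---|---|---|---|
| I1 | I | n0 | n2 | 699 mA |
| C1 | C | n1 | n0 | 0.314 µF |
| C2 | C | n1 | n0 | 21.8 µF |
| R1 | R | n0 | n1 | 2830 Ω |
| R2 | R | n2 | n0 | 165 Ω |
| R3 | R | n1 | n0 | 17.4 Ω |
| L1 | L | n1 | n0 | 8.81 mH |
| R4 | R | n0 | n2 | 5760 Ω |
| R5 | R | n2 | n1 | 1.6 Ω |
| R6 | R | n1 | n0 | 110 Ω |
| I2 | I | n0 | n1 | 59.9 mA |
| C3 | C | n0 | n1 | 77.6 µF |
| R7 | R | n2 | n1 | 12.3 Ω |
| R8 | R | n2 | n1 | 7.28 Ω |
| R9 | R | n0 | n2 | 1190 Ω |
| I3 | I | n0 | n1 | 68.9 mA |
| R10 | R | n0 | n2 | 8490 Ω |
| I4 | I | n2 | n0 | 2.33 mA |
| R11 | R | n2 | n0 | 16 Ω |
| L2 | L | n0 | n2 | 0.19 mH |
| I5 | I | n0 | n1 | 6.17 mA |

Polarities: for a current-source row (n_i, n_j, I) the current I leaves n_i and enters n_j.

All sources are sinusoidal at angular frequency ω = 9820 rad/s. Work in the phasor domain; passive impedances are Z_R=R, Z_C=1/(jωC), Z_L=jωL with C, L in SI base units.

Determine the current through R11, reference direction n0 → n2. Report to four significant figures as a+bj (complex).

-0.08246-0.01488j A

MNA unknowns: 2 node voltages V₁..V_2
I1: z[0]−=0.699, z[2]+=0.699
C1: Y=0.000+0.003083j on G[1,0]
C2: Y=0.000+0.2141j on G[1,0]
R1: Y=0.0003534+0.000j on G[0,1]
R2: Y=0.006061+0.000j on G[2,0]
R3: Y=0.05747+0.000j on G[1,0]
L1: Y=0.000-0.01156j on G[1,0]
R4: Y=0.0001736+0.000j on G[0,2]
R5: Y=0.6250+0.000j on G[2,1]
R6: Y=0.009091+0.000j on G[1,0]
I2: z[0]−=0.0599, z[1]+=0.0599
C3: Y=0.000+0.7620j on G[0,1]
R7: Y=0.08130+0.000j on G[2,1]
R8: Y=0.1374+0.000j on G[2,1]
R9: Y=0.0008403+0.000j on G[0,2]
I3: z[0]−=0.0689, z[1]+=0.0689
R10: Y=0.0001178+0.000j on G[0,2]
I4: z[2]−=0.00233, z[0]+=0.00233
R11: Y=0.06250+0.000j on G[2,0]
L2: Y=0.000-0.5360j on G[0,2]
I5: z[0]−=0.00617, z[1]+=0.00617
solve → V1=0.7538-0.5805j, V2=1.319+0.2380j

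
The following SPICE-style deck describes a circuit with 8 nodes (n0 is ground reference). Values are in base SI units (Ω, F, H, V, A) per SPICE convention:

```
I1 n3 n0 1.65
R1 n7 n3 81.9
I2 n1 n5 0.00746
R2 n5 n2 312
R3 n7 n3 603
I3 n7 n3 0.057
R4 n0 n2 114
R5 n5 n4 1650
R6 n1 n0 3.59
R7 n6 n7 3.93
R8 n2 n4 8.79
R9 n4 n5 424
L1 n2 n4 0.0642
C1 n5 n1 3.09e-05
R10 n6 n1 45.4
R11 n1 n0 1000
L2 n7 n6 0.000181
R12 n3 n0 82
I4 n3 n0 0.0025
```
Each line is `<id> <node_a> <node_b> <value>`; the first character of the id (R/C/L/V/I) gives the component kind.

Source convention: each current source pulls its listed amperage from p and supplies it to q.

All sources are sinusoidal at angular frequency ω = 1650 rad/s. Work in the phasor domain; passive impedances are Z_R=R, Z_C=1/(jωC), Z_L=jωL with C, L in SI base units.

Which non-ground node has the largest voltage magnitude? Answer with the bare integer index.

Apply KCL at each of the 7 non-ground nodes and solve the resulting linear system.
Node n1: branches {I2, R6, C1, R10, R11} → V_1 = -2.429+0.007478j
Node n2: branches {R2, R4, R8, L1} → V_2 = -0.9868-0.1259j
Node n3: branches {I1, R1, R3, I3, R12, I4} → V_3 = -79.13-0.08083j
Node n4: branches {R5, R8, R9, L1} → V_4 = -1.022-0.1335j
Node n5: branches {I2, R2, R5, R9, C1} → V_5 = -2.407-0.3086j
Node n6: branches {R7, R10, L2} → V_6 = -33.64+0.05223j
Node n7: branches {R1, R3, I3, R7, L2} → V_7 = -33.66-0.1519j

3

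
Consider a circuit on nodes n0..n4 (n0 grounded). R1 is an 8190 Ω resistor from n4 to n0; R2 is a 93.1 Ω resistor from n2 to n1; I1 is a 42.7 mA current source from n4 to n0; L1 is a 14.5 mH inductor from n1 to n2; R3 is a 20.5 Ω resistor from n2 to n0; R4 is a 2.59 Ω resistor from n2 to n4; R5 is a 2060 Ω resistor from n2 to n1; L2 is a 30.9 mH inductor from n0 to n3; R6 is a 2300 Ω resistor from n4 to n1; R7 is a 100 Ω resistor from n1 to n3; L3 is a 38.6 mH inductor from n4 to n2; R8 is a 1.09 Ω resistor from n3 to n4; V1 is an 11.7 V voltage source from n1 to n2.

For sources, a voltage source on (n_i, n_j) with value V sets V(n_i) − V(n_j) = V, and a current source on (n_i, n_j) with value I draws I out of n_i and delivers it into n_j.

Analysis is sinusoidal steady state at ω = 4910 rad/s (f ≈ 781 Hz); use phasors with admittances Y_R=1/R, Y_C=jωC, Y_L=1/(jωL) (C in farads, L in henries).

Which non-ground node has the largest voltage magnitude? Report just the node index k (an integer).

MNA unknowns: 4 node voltages V₁..V_4 plus 1 source current (V1)
R1: Y=0.0001221+0.000j on G[4,0]
R2: Y=0.01074+0.000j on G[2,1]
I1: z[4]−=0.0427, z[0]+=0.0427
L1: Y=0.000-0.01405j on G[1,2]
R3: Y=0.04878+0.000j on G[2,0]
R4: Y=0.3861+0.000j on G[2,4]
R5: Y=0.0004854+0.000j on G[2,1]
L2: Y=0.000-0.006591j on G[0,3]
R6: Y=0.0004348+0.000j on G[4,1]
R7: Y=0.01000+0.000j on G[1,3]
L3: Y=0.000-0.005276j on G[4,2]
R8: Y=0.9174+0.000j on G[3,4]
V1: row V1−V2=11.7, i_V1 at 1,2
solve → V1=10.84-0.07266j, V2=-0.8625-0.07266j, V3=-0.5392-0.08262j, V4=-0.6638-0.07886j
aux → i_V1=-0.2501+0.1642j

1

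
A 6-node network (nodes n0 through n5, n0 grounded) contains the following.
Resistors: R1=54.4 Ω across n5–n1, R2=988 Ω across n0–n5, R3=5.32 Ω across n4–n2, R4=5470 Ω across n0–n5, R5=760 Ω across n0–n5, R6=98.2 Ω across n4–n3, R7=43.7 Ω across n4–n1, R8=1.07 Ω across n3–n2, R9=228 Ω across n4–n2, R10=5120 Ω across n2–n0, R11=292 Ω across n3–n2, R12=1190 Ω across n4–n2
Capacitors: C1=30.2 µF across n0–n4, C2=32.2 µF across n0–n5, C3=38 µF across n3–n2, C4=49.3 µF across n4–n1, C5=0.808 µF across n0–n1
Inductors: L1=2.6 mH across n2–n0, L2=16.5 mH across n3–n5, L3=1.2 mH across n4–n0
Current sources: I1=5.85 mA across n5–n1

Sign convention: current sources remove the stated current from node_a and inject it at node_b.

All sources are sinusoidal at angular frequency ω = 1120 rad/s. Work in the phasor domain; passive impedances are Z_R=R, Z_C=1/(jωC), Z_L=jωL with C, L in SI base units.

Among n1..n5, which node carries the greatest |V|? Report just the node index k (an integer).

MNA unknowns: 5 node voltages V₁..V_5
R1: Y=0.01838+0.000j on G[5,1]
C1: Y=0.000+0.03382j on G[0,4]
R2: Y=0.001012+0.000j on G[0,5]
C2: Y=0.000+0.03606j on G[0,5]
R3: Y=0.1880+0.000j on G[4,2]
R4: Y=0.0001828+0.000j on G[0,5]
R5: Y=0.001316+0.000j on G[0,5]
R6: Y=0.01018+0.000j on G[4,3]
C3: Y=0.000+0.04256j on G[3,2]
C4: Y=0.000+0.05522j on G[4,1]
C5: Y=0.000+0.0009050j on G[0,1]
R7: Y=0.02288+0.000j on G[4,1]
R8: Y=0.9346+0.000j on G[3,2]
L1: Y=0.000-0.3434j on G[2,0]
R9: Y=0.004386+0.000j on G[4,2]
R10: Y=0.0001953+0.000j on G[2,0]
L2: Y=0.000-0.05411j on G[3,5]
R11: Y=0.003425+0.000j on G[3,2]
L3: Y=0.000-0.7440j on G[4,0]
R12: Y=0.0008403+0.000j on G[4,2]
I1: z[5]−=0.00585, z[1]+=0.00585
solve → V1=0.0007873-0.05254j, V2=-0.02244-0.004451j, V3=-0.02872+0.003805j, V4=0.001895-0.003264j, V5=-0.1682-0.1172j

5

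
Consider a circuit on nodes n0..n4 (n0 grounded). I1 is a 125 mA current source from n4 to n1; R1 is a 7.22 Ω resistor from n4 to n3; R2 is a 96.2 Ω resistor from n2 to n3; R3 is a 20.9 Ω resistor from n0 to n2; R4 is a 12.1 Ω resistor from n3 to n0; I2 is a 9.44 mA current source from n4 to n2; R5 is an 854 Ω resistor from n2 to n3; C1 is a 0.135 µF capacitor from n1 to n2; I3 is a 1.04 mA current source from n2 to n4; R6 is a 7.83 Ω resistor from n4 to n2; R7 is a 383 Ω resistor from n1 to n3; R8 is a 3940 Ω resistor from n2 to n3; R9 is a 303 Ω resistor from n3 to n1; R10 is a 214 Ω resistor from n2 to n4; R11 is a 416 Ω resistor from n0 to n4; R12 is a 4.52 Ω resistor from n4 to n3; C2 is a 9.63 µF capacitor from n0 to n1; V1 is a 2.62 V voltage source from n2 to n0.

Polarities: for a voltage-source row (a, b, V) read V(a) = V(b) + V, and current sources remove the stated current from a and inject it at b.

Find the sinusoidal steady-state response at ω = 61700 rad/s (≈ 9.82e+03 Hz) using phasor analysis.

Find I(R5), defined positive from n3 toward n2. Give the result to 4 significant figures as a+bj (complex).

MNA unknowns: 4 node voltages V₁..V_4 plus 1 source current (V1)
I1: z[4]−=0.125, z[1]+=0.125
R1: Y=0.1385+0.000j on G[4,3]
R2: Y=0.01040+0.000j on G[2,3]
R3: Y=0.04785+0.000j on G[0,2]
R4: Y=0.08264+0.000j on G[3,0]
I2: z[4]−=0.00944, z[2]+=0.00944
R5: Y=0.001171+0.000j on G[2,3]
C1: Y=0.000+0.008330j on G[1,2]
I3: z[2]−=0.00104, z[4]+=0.00104
R6: Y=0.1277+0.000j on G[4,2]
R7: Y=0.002611+0.000j on G[1,3]
R8: Y=0.0002538+0.000j on G[2,3]
R9: Y=0.003300+0.000j on G[3,1]
R10: Y=0.004673+0.000j on G[2,4]
R11: Y=0.002404+0.000j on G[0,4]
R12: Y=0.2212+0.000j on G[4,3]
C2: Y=0.000+0.5942j on G[0,1]
V1: row V2−V0=2.62, i_V1 at 2,0
solve → V1=0.03828-0.2163j, V2=2.620+0.000j, V3=0.9397-0.006444j, V4=1.115-0.004688j
aux → i_V1=-0.3342-0.02220j

-0.001968-7.546e-06j A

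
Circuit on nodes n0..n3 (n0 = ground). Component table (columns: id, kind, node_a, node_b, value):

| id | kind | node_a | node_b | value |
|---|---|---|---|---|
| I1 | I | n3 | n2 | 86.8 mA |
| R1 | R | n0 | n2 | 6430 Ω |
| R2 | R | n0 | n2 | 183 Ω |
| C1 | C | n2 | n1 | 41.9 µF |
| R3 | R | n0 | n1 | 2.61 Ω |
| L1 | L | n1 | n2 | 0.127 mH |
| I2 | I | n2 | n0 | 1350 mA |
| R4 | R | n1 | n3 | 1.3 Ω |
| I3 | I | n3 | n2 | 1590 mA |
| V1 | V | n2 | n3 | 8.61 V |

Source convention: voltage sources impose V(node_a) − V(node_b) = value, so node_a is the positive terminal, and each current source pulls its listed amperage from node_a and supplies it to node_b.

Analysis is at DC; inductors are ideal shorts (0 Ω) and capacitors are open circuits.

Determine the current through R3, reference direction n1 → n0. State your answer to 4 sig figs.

MNA unknowns: 3 node voltages V₁..V_3 plus 2 source currents (L1, V1)
I1: z[3]−=0.0868, z[2]+=0.0868
R1: Y=0.0001555 on G[0,2]
R2: Y=0.005464 on G[0,2]
C1: Y=0.000 on G[2,1]
R3: Y=0.3831 on G[0,1]
L1: row V1−V2=0, i_L1 at 1,2
I2: z[2]−=1.35, z[0]+=1.35
R4: Y=0.7692 on G[1,3]
I3: z[3]−=1.59, z[2]+=1.59
V1: row V2−V3=8.61, i_V1 at 2,3
solve → V1=-3.473, V2=-3.473, V3=-12.08
aux → i_L1=-5.293, i_V1=-4.946

-1.330 A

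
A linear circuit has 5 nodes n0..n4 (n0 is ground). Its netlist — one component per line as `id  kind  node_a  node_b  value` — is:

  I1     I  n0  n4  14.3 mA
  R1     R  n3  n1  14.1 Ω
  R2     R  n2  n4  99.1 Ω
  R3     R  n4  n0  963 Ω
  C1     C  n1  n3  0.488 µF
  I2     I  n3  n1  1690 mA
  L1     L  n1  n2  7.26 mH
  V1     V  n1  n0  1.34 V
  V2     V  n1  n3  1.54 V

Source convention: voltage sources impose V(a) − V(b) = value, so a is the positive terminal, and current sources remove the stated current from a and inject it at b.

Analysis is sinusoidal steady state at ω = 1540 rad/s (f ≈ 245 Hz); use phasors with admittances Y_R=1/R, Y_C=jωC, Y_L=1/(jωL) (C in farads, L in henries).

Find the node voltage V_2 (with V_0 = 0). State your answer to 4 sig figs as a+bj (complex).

1.341+0.1308j V

MNA unknowns: 4 node voltages V₁..V_4 plus 2 source currents (V1, V2)
I1: z[0]−=0.0143, z[4]+=0.0143
R1: Y=0.07092+0.000j on G[3,1]
R2: Y=0.01009+0.000j on G[2,4]
R3: Y=0.001038+0.000j on G[4,0]
C1: Y=0.000+0.0007515j on G[1,3]
I2: z[3]−=1.69, z[1]+=1.69
L1: Y=0.000-0.08944j on G[1,2]
V1: row V1−V0=1.34, i_V1 at 1,0
V2: row V1−V3=1.54, i_V2 at 1,3
solve → V1=1.340+0.000j, V2=1.341+0.1308j, V3=-0.2000+0.000j, V4=2.501+0.1186j
aux → i_V1=0.01170-0.0001232j, i_V2=1.581-0.001157j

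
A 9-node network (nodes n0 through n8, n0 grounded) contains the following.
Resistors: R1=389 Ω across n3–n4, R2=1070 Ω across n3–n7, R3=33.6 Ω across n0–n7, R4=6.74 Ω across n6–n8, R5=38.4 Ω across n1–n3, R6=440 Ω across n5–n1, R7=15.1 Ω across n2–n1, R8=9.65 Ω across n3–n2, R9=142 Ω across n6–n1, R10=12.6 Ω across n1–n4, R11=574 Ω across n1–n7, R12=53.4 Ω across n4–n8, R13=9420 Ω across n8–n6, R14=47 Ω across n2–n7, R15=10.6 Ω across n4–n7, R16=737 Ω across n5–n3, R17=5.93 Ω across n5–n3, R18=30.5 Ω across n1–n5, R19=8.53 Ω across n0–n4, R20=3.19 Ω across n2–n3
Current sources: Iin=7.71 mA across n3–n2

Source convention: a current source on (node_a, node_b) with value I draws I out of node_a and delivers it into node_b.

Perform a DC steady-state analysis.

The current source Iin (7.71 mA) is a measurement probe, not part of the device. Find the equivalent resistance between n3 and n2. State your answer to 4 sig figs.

R_eq = 2.215 Ω

MNA unknowns: 8 node voltages V₁..V_8
R1: Y=0.002571 on G[3,4]
R2: Y=0.0009346 on G[3,7]
R3: Y=0.02976 on G[0,7]
R4: Y=0.1484 on G[6,8]
R5: Y=0.02604 on G[1,3]
R6: Y=0.002273 on G[5,1]
R7: Y=0.06623 on G[2,1]
R8: Y=0.1036 on G[3,2]
R9: Y=0.007042 on G[6,1]
R10: Y=0.07937 on G[1,4]
R11: Y=0.001742 on G[1,7]
R12: Y=0.01873 on G[4,8]
R13: Y=0.0001062 on G[8,6]
R14: Y=0.02128 on G[2,7]
R15: Y=0.09434 on G[4,7]
R16: Y=0.001357 on G[5,3]
R17: Y=0.1686 on G[5,3]
R18: Y=0.03279 on G[1,5]
R19: Y=0.1172 on G[0,4]
R20: Y=0.3135 on G[2,3]
Iin: z[3]−=0.00771, z[2]+=0.00771
solve → V1=-0.001042, V2=0.006086, V3=-0.01099, V4=-0.0001733, V5=-0.009290, V6=-0.0004317, V7=0.0006825, V8=-0.0004028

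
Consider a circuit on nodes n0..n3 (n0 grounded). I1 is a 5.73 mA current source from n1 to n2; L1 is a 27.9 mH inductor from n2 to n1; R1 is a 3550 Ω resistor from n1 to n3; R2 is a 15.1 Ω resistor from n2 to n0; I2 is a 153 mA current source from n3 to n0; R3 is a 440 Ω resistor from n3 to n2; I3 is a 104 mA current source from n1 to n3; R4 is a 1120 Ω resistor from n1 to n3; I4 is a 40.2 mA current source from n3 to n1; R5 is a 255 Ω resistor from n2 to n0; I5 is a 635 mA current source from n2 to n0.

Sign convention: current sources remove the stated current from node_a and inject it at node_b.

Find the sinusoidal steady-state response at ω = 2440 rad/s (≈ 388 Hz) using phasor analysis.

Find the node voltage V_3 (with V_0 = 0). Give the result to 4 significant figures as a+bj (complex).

-37.23-2.311j V

Apply KCL at each of the 3 non-ground nodes and solve the resulting linear system.
Node n1: branches {I1, L1, R1, I3, R4, I4} → V_1 = -11.59-6.783j
Node n2: branches {I1, L1, R2, R3, R5, I5} → V_2 = -11.23+0.000j
Node n3: branches {R1, I2, R3, I3, R4, I4} → V_3 = -37.23-2.311j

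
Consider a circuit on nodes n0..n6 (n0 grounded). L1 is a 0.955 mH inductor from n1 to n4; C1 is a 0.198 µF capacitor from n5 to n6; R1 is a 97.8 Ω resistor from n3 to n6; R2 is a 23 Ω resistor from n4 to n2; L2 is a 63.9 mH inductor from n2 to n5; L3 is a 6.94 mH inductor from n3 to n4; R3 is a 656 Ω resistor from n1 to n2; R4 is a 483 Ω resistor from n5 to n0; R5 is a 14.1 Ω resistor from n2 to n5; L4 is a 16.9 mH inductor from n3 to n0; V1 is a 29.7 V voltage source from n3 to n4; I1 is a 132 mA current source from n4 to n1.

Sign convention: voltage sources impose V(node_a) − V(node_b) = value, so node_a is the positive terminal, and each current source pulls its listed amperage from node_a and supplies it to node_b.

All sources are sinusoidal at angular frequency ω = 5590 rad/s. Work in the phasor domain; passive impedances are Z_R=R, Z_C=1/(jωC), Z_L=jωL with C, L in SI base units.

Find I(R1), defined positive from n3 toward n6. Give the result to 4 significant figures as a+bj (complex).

0.004040+0.03009j A

MNA unknowns: 6 node voltages V₁..V_6 plus 1 source current (V1)
L1: Y=0.000-0.1873j on G[1,4]
C1: Y=0.000+0.001107j on G[5,6]
R1: Y=0.01022+0.000j on G[3,6]
R2: Y=0.04348+0.000j on G[4,2]
L2: Y=0.000-0.002800j on G[2,5]
L3: Y=0.000-0.02578j on G[3,4]
R3: Y=0.001524+0.000j on G[1,2]
R4: Y=0.002070+0.000j on G[5,0]
R5: Y=0.07092+0.000j on G[2,5]
L4: Y=0.000-0.01059j on G[3,0]
V1: row V3−V4=29.7, i_V1 at 3,4
I1: z[4]−=0.132, z[1]+=0.132
solve → V1=-28.55+5.884j, V2=-27.24+5.591j, V3=1.149+5.169j, V4=-28.55+5.169j, V5=-26.43+5.876j, V6=0.7543+2.227j
aux → i_V1=-0.05876+0.7477j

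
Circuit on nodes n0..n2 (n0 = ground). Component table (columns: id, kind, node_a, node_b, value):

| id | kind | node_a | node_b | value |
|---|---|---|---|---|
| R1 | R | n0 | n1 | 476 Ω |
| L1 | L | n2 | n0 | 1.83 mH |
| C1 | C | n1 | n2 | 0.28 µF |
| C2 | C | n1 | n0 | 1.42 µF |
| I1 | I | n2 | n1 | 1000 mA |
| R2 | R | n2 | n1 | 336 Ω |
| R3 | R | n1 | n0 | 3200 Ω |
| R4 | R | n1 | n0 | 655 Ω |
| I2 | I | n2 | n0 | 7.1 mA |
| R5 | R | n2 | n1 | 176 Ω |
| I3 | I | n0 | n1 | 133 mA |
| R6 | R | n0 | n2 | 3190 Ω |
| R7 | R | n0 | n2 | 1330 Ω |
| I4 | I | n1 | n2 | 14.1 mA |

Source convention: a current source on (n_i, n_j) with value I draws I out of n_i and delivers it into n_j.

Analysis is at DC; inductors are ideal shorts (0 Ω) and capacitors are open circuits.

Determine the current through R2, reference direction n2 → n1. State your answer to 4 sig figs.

Element admittances at DC:
  Y(R1) = 0.002101 S between n0,n1
  L1: short n2↔n0 (DC inductor)
  Y(C1) = 0.000 S between n1,n2
  Y(C2) = 0.000 S between n1,n0
  I1: injects 1 A into n1 (from n2)
  Y(R2) = 0.002976 S between n2,n1
  Y(R3) = 0.0003125 S between n1,n0
  Y(R4) = 0.001527 S between n1,n0
  I2: injects 0.0071 A into n0 (from n2)
  Y(R5) = 0.005682 S between n2,n1
  I3: injects 0.133 A into n1 (from n0)
  Y(R6) = 0.0003135 S between n0,n2
  Y(R7) = 0.0007519 S between n0,n2
  I4: injects 0.0141 A into n2 (from n1)
Assemble and solve the 3×3 MNA system:
  V(n1)=88.82  V(n2)=0.000
  i(L1)=-0.2240

-0.2643 A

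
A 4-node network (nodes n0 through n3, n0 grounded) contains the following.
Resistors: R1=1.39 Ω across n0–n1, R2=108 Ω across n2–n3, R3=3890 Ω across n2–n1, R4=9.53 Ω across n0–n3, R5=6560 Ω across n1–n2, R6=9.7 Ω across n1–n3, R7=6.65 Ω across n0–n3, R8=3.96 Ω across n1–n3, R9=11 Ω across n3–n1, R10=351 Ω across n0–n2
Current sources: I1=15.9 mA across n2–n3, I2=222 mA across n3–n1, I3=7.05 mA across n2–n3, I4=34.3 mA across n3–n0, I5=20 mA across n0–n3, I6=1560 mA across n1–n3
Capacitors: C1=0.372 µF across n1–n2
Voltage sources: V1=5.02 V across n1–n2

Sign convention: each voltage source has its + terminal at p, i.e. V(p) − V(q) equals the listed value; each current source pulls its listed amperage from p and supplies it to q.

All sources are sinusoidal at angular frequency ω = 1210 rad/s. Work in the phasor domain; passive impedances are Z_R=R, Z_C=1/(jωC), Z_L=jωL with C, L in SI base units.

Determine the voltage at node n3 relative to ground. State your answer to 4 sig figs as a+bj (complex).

1.491+0.000j V

MNA unknowns: 3 node voltages V₁..V_3 plus 1 source current (V1)
R1: Y=0.7194+0.000j on G[0,1]
R2: Y=0.009259+0.000j on G[2,3]
R3: Y=0.0002571+0.000j on G[2,1]
R4: Y=0.1049+0.000j on G[0,3]
R5: Y=0.0001524+0.000j on G[1,2]
R6: Y=0.1031+0.000j on G[1,3]
R7: Y=0.1504+0.000j on G[0,3]
I1: z[2]−=0.0159, z[3]+=0.0159
I2: z[3]−=0.222, z[1]+=0.222
C1: Y=0.000+0.0004501j on G[1,2]
R8: Y=0.2525+0.000j on G[1,3]
I3: z[2]−=0.00705, z[3]+=0.00705
I4: z[3]−=0.0343, z[0]+=0.0343
R9: Y=0.09091+0.000j on G[3,1]
I5: z[0]−=0.02, z[3]+=0.02
I6: z[1]−=1.56, z[3]+=1.56
R10: Y=0.002849+0.000j on G[0,2]
V1: row V1−V2=5.02, i_V1 at 1,2
solve → V1=-0.5269+0.000j, V2=-5.547+0.000j, V3=1.491+0.000j
aux → i_V1=-0.06007-0.002260j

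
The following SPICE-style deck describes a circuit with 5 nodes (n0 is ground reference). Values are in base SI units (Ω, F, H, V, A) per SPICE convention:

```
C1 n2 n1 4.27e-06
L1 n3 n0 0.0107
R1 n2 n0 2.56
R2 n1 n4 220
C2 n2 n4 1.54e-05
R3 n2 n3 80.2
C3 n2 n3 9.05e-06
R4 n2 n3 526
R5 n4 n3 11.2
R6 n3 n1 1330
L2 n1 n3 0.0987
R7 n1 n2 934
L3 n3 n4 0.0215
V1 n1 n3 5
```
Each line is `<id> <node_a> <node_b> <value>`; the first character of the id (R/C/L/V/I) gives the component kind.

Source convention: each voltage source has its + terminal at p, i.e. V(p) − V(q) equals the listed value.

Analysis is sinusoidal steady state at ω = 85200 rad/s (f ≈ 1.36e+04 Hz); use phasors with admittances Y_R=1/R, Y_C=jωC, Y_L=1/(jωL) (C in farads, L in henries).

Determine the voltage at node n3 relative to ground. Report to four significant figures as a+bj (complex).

MNA unknowns: 4 node voltages V₁..V_4 plus 1 source current (V1)
C1: Y=0.000+0.3638j on G[2,1]
L1: Y=0.000-0.001097j on G[3,0]
R1: Y=0.3906+0.000j on G[2,0]
R2: Y=0.004545+0.000j on G[1,4]
C2: Y=0.000+1.312j on G[2,4]
R3: Y=0.01247+0.000j on G[2,3]
C3: Y=0.000+0.7711j on G[2,3]
R4: Y=0.001901+0.000j on G[2,3]
R5: Y=0.08929+0.000j on G[4,3]
R6: Y=0.0007519+0.000j on G[3,1]
L2: Y=0.000-0.0001189j on G[1,3]
R7: Y=0.001071+0.000j on G[1,2]
L3: Y=0.000-0.0005459j on G[3,4]
V1: row V1−V3=5, i_V1 at 1,3
solve → V1=3.415-0.1313j, V2=0.0003687-0.004450j, V3=-1.585-0.1313j, V4=-0.01485+0.09059j
aux → i_V1=-0.06916-1.241j

-1.585-0.1313j V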